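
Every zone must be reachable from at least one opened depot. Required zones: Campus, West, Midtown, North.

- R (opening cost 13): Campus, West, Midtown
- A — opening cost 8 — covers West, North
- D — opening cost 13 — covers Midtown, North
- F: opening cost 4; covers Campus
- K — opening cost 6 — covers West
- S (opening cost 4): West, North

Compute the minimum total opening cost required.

17

This is an integer covering problem.
The greedy cost-per-new-zone heuristic would pick S, F, and R for 21, but a cheaper cover exists.
Choose R and S: together they cover Campus, West, Midtown, North — every zone.
Total opening cost: 13 + 4 = 17.
No cover costs less than 17.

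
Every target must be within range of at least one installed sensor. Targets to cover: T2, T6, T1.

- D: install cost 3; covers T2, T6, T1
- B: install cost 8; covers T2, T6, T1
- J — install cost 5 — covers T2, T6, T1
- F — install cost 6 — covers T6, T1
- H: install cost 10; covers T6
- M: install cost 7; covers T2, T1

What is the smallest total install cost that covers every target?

D alone covers T2, T6, T1 — every target.
Total install cost: 3.

3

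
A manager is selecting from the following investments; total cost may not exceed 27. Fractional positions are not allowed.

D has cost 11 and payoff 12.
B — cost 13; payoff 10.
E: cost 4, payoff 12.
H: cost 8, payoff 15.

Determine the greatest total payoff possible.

39

This is an integer program with binary decision variables.
Allowing fractional choices, the relaxed optimum would be about 42.1, but investments are indivisible.
B + E + H: cost 13 + 4 + 8 = 25 ≤ 27, payoff 10 + 12 + 15 = 37.
E + H: cost 4 + 8 = 12 ≤ 27, payoff 12 + 15 = 27.
D + E + H: cost 11 + 4 + 8 = 23 ≤ 27, payoff 12 + 12 + 15 = 39.
Best is D, E, and H with total payoff 39.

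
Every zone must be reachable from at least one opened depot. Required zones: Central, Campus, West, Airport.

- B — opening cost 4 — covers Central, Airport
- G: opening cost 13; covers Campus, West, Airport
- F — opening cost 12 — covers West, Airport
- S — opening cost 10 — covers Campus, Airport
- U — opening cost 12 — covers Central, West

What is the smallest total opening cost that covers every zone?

This is an integer covering problem.
Choose B and G: together they cover Central, Campus, West, Airport — every zone.
Total opening cost: 4 + 13 = 17.
No cover costs less than 17.

17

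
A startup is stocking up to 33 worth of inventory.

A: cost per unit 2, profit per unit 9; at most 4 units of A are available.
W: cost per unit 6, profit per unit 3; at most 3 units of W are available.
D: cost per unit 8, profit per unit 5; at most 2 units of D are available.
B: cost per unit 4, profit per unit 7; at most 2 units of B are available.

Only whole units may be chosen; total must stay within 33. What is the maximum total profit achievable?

60

4×A, 2×D, and 2×B: cost 32 ≤ 33, profit 4·9 + 2·5 + 2·7 = 60.
4×A, 1×W, 1×D, and 2×B: cost 30 ≤ 33, profit 4·9 + 1·3 + 1·5 + 2·7 = 58.
Best is 60.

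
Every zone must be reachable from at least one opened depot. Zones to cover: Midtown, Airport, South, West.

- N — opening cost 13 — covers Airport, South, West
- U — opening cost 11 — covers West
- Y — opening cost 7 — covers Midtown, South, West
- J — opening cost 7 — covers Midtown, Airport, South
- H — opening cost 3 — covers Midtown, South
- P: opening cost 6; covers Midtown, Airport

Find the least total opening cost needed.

This is an integer covering problem.
The greedy cost-per-new-zone heuristic would pick H, P, and Y for 16, but a cheaper cover exists.
Choose Y and P: together they cover Midtown, Airport, South, West — every zone.
Total opening cost: 7 + 6 = 13.
No cover costs less than 13.

13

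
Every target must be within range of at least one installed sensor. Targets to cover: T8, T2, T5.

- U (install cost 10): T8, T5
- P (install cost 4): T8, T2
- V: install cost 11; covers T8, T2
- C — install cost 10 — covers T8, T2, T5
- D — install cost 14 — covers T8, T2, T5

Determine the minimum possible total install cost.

The greedy cost-per-new-target heuristic would pick P and U for 14, but a cheaper cover exists.
C alone covers T8, T2, T5 — every target.
Total install cost: 10.
No cover costs less than 10.

10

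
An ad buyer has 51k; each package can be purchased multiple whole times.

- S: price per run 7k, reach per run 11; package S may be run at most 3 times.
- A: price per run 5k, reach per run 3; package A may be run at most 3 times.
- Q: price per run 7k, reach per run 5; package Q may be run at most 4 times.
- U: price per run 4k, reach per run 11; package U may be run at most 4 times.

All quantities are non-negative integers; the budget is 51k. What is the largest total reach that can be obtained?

This is a bounded integer knapsack.
3×S, 2×Q, and 4×U: price 51 ≤ 51, reach 3·11 + 2·5 + 4·11 = 87.
3×S, 1×A, 1×Q, and 4×U: price 49 ≤ 51, reach 3·11 + 1·3 + 1·5 + 4·11 = 85.
Best is 87.

87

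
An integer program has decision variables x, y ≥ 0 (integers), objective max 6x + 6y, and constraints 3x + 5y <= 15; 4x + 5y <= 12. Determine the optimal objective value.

18

(x,y)=(3,0): 3·3+5·0=9≤15, 4·3+5·0=12≤12, objective 18.
(x,y)=(2,0): 3·2+5·0=6≤15, 4·2+5·0=8≤12, objective 12.
No feasible integer point exceeds 18.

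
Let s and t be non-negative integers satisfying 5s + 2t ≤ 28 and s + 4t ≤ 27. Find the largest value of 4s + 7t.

54

The continuous relaxation peaks at (3.22, 5.94) with value 54.50; rounding to a feasible lattice point costs some objective.
(s,t)=(3,6) is feasible, giving 54.
(s,t)=(2,6) is feasible, giving 50.
(s,t)=(3,5) is feasible, giving 47.
No feasible integer point exceeds 54.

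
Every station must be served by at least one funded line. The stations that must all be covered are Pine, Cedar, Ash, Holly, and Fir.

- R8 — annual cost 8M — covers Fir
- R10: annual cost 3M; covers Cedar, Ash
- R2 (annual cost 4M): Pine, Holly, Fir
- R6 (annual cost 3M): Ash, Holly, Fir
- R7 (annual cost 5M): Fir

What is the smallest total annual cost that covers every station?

7

Choose R10 and R2: together they cover Pine, Cedar, Ash, Holly, Fir — every station.
Total annual cost: 3 + 4 = 7.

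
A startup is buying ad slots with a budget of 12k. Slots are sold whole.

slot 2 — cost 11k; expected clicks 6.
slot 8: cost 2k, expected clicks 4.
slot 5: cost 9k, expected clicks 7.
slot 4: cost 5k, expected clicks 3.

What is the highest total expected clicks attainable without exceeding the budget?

Take slot 8 and slot 5: cost 2 + 9 = 11 ≤ 12, expected clicks 4 + 7 = 11.
No other feasible combination does better.

11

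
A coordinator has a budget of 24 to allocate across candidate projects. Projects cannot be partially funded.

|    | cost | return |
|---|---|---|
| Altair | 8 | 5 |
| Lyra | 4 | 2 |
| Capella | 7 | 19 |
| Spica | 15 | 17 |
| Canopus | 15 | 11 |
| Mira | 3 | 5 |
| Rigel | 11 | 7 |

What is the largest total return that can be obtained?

Allowing fractional choices, the relaxed optimum would be about 39.9, but projects are indivisible.
Capella + Mira + Rigel: cost 7 + 3 + 11 = 21 ≤ 24, return 19 + 5 + 7 = 31.
Capella + Spica: cost 7 + 15 = 22 ≤ 24, return 19 + 17 = 36.
Altair + Lyra + Capella + Mira: cost 8 + 4 + 7 + 3 = 22 ≤ 24, return 5 + 2 + 19 + 5 = 31.
Best is Capella and Spica with total return 36.

36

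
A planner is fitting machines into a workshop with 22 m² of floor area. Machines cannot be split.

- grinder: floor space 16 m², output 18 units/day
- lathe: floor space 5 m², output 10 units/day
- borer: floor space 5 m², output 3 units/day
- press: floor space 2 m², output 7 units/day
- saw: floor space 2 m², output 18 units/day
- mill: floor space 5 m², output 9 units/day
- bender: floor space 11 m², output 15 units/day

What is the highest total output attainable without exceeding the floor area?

Allowing fractional choices, the relaxed optimum would be about 54.9, but machines are indivisible.
lathe + press + saw + bender: floor space 5 + 2 + 2 + 11 = 20 ≤ 22, output 10 + 7 + 18 + 15 = 50.
lathe + borer + press + saw + mill: floor space 5 + 5 + 2 + 2 + 5 = 19 ≤ 22, output 10 + 3 + 7 + 18 + 9 = 47.
press + saw + mill + bender: floor space 2 + 2 + 5 + 11 = 20 ≤ 22, output 7 + 18 + 9 + 15 = 49.
Best is lathe, press, saw, and bender with total output 50.

50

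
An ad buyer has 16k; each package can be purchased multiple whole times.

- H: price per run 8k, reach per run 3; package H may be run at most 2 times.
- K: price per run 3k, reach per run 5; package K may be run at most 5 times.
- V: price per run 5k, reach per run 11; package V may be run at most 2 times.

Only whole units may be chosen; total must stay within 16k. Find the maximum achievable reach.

2×K and 2×V: price 16 ≤ 16, reach 2·5 + 2·11 = 32.
1×K and 2×V: price 13 ≤ 16, reach 1·5 + 2·11 = 27.
Best is 32.

32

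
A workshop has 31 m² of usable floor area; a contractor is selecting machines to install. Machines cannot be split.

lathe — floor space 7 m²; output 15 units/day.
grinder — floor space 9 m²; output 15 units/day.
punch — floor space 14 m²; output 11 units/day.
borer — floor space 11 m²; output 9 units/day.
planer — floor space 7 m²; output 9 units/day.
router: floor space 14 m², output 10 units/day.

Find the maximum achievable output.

Allowing fractional choices, the relaxed optimum would be about 45.5, but machines are indivisible.
lathe + grinder + router: floor space 7 + 9 + 14 = 30 ≤ 31, output 15 + 15 + 10 = 40.
lathe + grinder + punch: floor space 7 + 9 + 14 = 30 ≤ 31, output 15 + 15 + 11 = 41.
Best is lathe, grinder, and punch with total output 41.

41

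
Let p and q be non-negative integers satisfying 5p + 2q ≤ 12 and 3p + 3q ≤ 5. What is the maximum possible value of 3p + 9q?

9

The continuous relaxation peaks at (0, 1.67) with value 15.00; rounding to a feasible lattice point costs some objective.
(p,q)=(0,1): 5·0+2·1=2≤12, 3·0+3·1=3≤5, objective 9.
(p,q)=(1,0): 5·1+2·0=5≤12, 3·1+3·0=3≤5, objective 3.
(p,q)=(0,0): 5·0+2·0=0≤12, 3·0+3·0=0≤5, objective 0.
No feasible integer point exceeds 9.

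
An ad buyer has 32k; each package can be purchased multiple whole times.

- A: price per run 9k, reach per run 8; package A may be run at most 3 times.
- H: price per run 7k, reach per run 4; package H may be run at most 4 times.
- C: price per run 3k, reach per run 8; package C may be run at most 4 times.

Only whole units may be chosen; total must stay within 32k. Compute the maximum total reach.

This is a bounded integer knapsack.
C has the best ratio (8/3); taking only C gives at most 4×8 = 32 (stopped by the supply cap of 4).
Mixing does better — 2×A and 4×C: price 30 ≤ 32, reach 2·8 + 4·8 = 48.

48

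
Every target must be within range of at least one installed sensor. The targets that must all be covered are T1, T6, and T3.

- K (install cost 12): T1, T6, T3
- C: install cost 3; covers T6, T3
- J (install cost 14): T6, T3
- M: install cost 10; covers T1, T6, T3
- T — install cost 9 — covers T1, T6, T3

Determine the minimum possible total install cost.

The greedy cost-per-new-target heuristic would pick C and T for 12, but a cheaper cover exists.
T alone covers T1, T6, T3 — every target.
Total install cost: 9.
No cover costs less than 9.

9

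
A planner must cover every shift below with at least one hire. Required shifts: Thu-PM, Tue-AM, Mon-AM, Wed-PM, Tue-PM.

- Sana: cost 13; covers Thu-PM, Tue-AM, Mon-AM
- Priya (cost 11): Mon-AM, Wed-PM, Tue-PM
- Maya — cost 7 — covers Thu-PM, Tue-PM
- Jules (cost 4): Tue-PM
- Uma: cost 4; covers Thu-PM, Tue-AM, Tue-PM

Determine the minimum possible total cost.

Choose Priya and Uma: together they cover Thu-PM, Tue-AM, Mon-AM, Wed-PM, Tue-PM — every shift.
Total cost: 11 + 4 = 15.
No cover costs less than 15.

15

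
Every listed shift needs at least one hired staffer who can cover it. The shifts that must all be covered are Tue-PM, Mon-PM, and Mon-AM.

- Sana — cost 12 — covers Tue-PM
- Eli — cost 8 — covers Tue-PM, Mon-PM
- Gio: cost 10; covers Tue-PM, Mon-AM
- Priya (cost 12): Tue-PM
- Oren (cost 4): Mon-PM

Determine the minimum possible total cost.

The greedy cost-per-new-shift heuristic would pick Eli and Gio for 18, but a cheaper cover exists.
Choose Gio and Oren: together they cover Tue-PM, Mon-PM, Mon-AM — every shift.
Total cost: 10 + 4 = 14.
No cover costs less than 14.

14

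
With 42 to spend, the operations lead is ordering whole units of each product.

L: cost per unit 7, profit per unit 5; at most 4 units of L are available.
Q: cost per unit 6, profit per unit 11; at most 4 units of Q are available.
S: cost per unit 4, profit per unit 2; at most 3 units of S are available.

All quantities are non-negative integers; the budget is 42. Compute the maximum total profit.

Take 2×L, 4×Q, and 1×S: cost 42 ≤ 42, profit 2·5 + 4·11 + 1·2 = 56.
Q has the best ratio (11/6) and is taken to its limit of 4; remaining capacity is filled optimally with the others.

56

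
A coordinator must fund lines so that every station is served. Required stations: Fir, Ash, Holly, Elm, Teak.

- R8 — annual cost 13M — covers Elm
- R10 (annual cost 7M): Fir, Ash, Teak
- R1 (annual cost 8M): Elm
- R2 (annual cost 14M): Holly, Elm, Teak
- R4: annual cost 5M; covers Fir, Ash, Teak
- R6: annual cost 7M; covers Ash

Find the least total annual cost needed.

Choose R2 and R4: together they cover Fir, Ash, Holly, Elm, Teak — every station.
Total annual cost: 14 + 5 = 19.

19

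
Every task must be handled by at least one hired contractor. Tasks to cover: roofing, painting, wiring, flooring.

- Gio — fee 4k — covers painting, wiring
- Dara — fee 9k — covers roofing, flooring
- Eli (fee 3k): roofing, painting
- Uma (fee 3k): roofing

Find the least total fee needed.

13

This is an integer covering problem.
The greedy cost-per-new-task heuristic would pick Eli, Gio, and Dara for 16, but a cheaper cover exists.
Choose Gio and Dara: together they cover roofing, painting, wiring, flooring — every task.
Total fee: 4 + 9 = 13.
No cover costs less than 13.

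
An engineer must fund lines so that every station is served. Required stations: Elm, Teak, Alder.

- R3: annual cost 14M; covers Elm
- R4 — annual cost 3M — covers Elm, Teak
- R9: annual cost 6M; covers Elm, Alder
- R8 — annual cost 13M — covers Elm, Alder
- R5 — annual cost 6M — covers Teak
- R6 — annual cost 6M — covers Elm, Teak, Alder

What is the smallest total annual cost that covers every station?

The greedy cost-per-new-station heuristic would pick R4 and R9 for 9, but a cheaper cover exists.
R6 alone covers Elm, Teak, Alder — every station.
Total annual cost: 6.
No cover costs less than 6.

6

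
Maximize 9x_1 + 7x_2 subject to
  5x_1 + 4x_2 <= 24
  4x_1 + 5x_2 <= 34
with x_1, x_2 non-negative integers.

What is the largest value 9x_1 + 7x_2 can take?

(x_1,x_2)=(4,1): 5·4+4·1=24≤24, 4·4+5·1=21≤34, objective 43.
(x_1,x_2)=(3,2): 5·3+4·2=23≤24, 4·3+5·2=22≤34, objective 41.
(x_1,x_2)=(4,0): 5·4+4·0=20≤24, 4·4+5·0=16≤34, objective 36.
(x_1,x_2)=(3,1): 5·3+4·1=19≤24, 4·3+5·1=17≤34, objective 34.
The best lattice point is (4,1), giving 43.

43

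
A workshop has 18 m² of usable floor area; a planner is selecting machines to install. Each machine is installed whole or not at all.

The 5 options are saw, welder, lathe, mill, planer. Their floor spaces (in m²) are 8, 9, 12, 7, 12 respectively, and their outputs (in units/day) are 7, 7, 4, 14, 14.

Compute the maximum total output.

21

Take saw and mill: floor space 8 + 7 = 15 ≤ 18, output 7 + 14 = 21.
No feasible combination exceeds this.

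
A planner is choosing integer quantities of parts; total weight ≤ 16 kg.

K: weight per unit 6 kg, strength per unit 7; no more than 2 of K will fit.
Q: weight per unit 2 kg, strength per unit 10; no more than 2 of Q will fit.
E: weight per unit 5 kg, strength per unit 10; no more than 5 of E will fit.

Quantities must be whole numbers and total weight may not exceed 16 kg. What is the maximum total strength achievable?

40

This is a bounded integer knapsack.
Take 2×Q and 2×E: weight 14 ≤ 16, strength 2·10 + 2·10 = 40.
Q has the best ratio (10/2) and is taken to its limit of 2; remaining capacity is filled optimally with the others.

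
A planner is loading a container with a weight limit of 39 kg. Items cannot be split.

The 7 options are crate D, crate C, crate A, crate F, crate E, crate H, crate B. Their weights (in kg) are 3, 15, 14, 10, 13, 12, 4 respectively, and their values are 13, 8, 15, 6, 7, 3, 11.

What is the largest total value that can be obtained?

47

This is an integer program with binary decision variables.
Allowing fractional choices, the relaxed optimum would be about 49.3, but items are indivisible.
crate D + crate C + crate A + crate B: weight 3 + 15 + 14 + 4 = 36 ≤ 39, value 13 + 8 + 15 + 11 = 47.
crate D + crate A + crate E + crate B: weight 3 + 14 + 13 + 4 = 34 ≤ 39, value 13 + 15 + 7 + 11 = 46.
Best is crate D, crate C, crate A, and crate B with total value 47.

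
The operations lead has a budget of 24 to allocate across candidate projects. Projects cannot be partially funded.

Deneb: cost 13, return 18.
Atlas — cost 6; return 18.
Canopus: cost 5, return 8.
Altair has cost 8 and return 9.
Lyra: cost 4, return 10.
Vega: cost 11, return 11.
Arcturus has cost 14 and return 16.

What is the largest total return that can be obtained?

Allowing fractional choices, the relaxed optimum would be about 48.5, but projects are indivisible.
Deneb + Atlas + Canopus: cost 13 + 6 + 5 = 24 ≤ 24, return 18 + 18 + 8 = 44.
Atlas + Canopus + Altair + Lyra: cost 6 + 5 + 8 + 4 = 23 ≤ 24, return 18 + 8 + 9 + 10 = 45.
Deneb + Atlas + Lyra: cost 13 + 6 + 4 = 23 ≤ 24, return 18 + 18 + 10 = 46.
Best is Deneb, Atlas, and Lyra with total return 46.

46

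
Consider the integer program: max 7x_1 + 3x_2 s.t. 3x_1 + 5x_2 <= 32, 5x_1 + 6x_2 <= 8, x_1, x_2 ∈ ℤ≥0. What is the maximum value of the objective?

(x_1,x_2)=(1,0): 3·1+5·0=3≤32, 5·1+6·0=5≤8, objective 7.
(x_1,x_2)=(0,1): 3·0+5·1=5≤32, 5·0+6·1=6≤8, objective 3.
(x_1,x_2)=(0,0): 3·0+5·0=0≤32, 5·0+6·0=0≤8, objective 0.
The best lattice point is (1,0), giving 7.

7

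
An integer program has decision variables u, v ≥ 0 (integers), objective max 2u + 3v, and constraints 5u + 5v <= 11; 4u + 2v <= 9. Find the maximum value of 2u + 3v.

Relaxing integrality, the LP optimum is 6.60 at (u,v) = (0, 2.2), which is not an integer point.
(u,v)=(0,2): 5·0+5·2=10≤11, 4·0+2·2=4≤9, objective 6.
(u,v)=(1,1): 5·1+5·1=10≤11, 4·1+2·1=6≤9, objective 5.
(u,v)=(0,1): 5·0+5·1=5≤11, 4·0+2·1=2≤9, objective 3.
Maximum is 6 at (u,v)=(0,2).

6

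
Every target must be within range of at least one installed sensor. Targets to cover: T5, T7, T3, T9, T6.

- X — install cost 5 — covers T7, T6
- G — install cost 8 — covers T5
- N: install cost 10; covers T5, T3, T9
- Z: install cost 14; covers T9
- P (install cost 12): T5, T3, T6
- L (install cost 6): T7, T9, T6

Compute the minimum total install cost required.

This is an integer covering problem.
The greedy cost-per-new-target heuristic would pick L and N for 16, but a cheaper cover exists.
Choose X and N: together they cover T5, T7, T3, T9, T6 — every target.
Total install cost: 5 + 10 = 15.
No cover costs less than 15.

15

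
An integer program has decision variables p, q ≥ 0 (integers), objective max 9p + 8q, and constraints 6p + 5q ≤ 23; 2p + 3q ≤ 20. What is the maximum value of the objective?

Relaxing integrality, the LP optimum is 36.80 at (p,q) = (0, 4.6), which is not an integer point.
(p,q)=(3,1): 6·3+5·1=23≤23, 2·3+3·1=9≤20, objective 35.
(p,q)=(2,2): 6·2+5·2=22≤23, 2·2+3·2=10≤20, objective 34.
(p,q)=(1,3): 6·1+5·3=21≤23, 2·1+3·3=11≤20, objective 33.
The best lattice point is (3,1), giving 35.

35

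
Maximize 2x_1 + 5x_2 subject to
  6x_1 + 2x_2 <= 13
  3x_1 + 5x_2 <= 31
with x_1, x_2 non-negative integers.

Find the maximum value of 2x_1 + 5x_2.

The continuous relaxation peaks at (0, 6.2) with value 31.00; rounding to a feasible lattice point costs some objective.
(x_1,x_2)=(0,6): 6·0+2·6=12≤13, 3·0+5·6=30≤31, objective 30.
(x_1,x_2)=(0,5): 6·0+2·5=10≤13, 3·0+5·5=25≤31, objective 25.
No feasible integer point exceeds 30.

30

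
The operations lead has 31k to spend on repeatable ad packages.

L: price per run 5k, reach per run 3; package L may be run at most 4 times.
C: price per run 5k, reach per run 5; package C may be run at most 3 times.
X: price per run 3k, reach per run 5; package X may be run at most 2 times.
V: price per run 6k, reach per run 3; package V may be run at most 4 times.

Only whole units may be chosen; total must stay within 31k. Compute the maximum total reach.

Take 2×L, 3×C, and 2×X: price 31 ≤ 31, reach 2·3 + 3·5 + 2·5 = 31.
X has the best ratio (5/3) and is taken to its limit of 2; remaining capacity is filled optimally with the others.

31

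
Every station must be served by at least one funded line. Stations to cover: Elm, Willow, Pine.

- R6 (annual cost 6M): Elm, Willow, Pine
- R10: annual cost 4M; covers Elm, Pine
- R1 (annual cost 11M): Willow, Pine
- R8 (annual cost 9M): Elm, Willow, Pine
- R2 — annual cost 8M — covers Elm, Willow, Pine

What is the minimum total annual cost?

6

R6 alone covers Elm, Willow, Pine — every station.
Total annual cost: 6.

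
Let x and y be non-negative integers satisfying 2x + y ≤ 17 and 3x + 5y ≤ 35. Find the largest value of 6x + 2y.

Relaxing integrality, the LP optimum is 51.00 at (x,y) = (8.5, 0), which is not an integer point.
(x,y)=(8,1): 2·8+1·1=17≤17, 3·8+5·1=29≤35, objective 50.
(x,y)=(8,0): 2·8+1·0=16≤17, 3·8+5·0=24≤35, objective 48.
(x,y)=(7,2): 2·7+1·2=16≤17, 3·7+5·2=31≤35, objective 46.
(x,y)=(7,1): 2·7+1·1=15≤17, 3·7+5·1=26≤35, objective 44.
Maximum is 50 at (x,y)=(8,1).

50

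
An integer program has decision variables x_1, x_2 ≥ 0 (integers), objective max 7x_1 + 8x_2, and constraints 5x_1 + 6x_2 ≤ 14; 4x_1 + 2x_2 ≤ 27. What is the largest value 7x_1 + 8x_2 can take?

16

(x_1,x_2)=(0,2): 5·0+6·2=12≤14, 4·0+2·2=4≤27, objective 16.
(x_1,x_2)=(1,1): 5·1+6·1=11≤14, 4·1+2·1=6≤27, objective 15.
(x_1,x_2)=(2,0): 5·2+6·0=10≤14, 4·2+2·0=8≤27, objective 14.
(x_1,x_2)=(0,1): 5·0+6·1=6≤14, 4·0+2·1=2≤27, objective 8.
No feasible integer point exceeds 16.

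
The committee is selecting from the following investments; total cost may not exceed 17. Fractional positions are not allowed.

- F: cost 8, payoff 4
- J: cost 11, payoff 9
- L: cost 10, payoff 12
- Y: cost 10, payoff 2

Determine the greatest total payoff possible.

Allowing fractional choices, the relaxed optimum would be about 17.7, but investments are indivisible.
L: cost 10 ≤ 17, payoff 12.
F: cost 8 ≤ 17, payoff 4.
J: cost 11 ≤ 17, payoff 9.
Best is L with total payoff 12.

12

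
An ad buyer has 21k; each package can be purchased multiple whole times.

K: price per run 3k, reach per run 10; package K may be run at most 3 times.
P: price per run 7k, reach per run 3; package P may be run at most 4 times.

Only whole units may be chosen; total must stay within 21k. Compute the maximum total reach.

3×K: price 9 ≤ 21, reach 3·10 = 30.
3×K and 1×P: price 16 ≤ 21, reach 3·10 + 1·3 = 33.
Best is 33.

33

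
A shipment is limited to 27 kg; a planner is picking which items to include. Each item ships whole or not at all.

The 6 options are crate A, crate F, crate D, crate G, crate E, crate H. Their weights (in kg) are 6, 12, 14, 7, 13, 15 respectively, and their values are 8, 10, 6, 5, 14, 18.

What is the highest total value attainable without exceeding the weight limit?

28

Take crate F and crate H: weight 12 + 15 = 27 ≤ 27, value 10 + 18 = 28.
No other feasible combination does better.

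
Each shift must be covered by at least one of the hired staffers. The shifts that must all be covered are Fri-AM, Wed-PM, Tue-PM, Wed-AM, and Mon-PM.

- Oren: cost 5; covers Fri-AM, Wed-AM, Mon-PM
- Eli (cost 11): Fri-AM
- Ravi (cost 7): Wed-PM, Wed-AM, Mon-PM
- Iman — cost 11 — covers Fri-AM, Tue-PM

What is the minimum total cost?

18

Choose Ravi and Iman: together they cover Fri-AM, Wed-PM, Tue-PM, Wed-AM, Mon-PM — every shift.
Total cost: 7 + 11 = 18.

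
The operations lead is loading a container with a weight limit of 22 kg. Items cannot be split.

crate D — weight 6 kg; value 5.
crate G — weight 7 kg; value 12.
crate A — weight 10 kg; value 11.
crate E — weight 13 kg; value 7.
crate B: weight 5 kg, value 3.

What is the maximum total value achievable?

26

crate D + crate G + crate B: weight 6 + 7 + 5 = 18 ≤ 22, value 5 + 12 + 3 = 20.
crate G + crate A + crate B: weight 7 + 10 + 5 = 22 ≤ 22, value 12 + 11 + 3 = 26.
crate G + crate A: weight 7 + 10 = 17 ≤ 22, value 12 + 11 = 23.
Best is crate G, crate A, and crate B with total value 26.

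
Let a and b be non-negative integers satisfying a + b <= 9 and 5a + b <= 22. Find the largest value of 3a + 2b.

21

(a,b)=(3,6) is feasible, giving 21.
(a,b)=(2,7) is feasible, giving 20.
(a,b)=(3,5) is feasible, giving 19.
(a,b)=(2,6) is feasible, giving 18.
Maximum is 21 at (a,b)=(3,6).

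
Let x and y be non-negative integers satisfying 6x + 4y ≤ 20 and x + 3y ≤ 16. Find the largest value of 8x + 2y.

The continuous relaxation peaks at (3.33, 0) with value 26.67; rounding to a feasible lattice point costs some objective.
(x,y)=(3,0): 6·3+4·0=18≤20, 1·3+3·0=3≤16, objective 24.
(x,y)=(2,1): 6·2+4·1=16≤20, 1·2+3·1=5≤16, objective 18.
(x,y)=(2,0): 6·2+4·0=12≤20, 1·2+3·0=2≤16, objective 16.
No feasible integer point exceeds 24.

24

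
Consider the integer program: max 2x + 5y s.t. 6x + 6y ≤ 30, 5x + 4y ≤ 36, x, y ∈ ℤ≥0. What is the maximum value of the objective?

(x,y)=(0,5): 6·0+6·5=30≤30, 5·0+4·5=20≤36, objective 25.
(x,y)=(1,4): 6·1+6·4=30≤30, 5·1+4·4=21≤36, objective 22.
(x,y)=(0,4): 6·0+6·4=24≤30, 5·0+4·4=16≤36, objective 20.
Maximum is 25 at (x,y)=(0,5).

25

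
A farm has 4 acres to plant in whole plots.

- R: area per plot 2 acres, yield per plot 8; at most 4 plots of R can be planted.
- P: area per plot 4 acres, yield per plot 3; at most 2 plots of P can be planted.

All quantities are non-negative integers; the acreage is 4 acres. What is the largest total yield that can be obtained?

16

This is a bounded integer knapsack.
1×R: area 2 ≤ 4, yield 1·8 = 8.
2×R: area 4 ≤ 4, yield 2·8 = 16.
Best is 16.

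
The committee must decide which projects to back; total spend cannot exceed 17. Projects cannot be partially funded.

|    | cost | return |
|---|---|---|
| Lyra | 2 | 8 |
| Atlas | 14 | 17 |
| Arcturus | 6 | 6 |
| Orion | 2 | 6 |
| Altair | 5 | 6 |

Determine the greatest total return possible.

Allowing fractional choices, the relaxed optimum would be about 29.8, but projects are indivisible.
Lyra + Arcturus + Orion + Altair: cost 2 + 6 + 2 + 5 = 15 ≤ 17, return 8 + 6 + 6 + 6 = 26.
Lyra + Atlas: cost 2 + 14 = 16 ≤ 17, return 8 + 17 = 25.
Best is Lyra, Arcturus, Orion, and Altair with total return 26.

26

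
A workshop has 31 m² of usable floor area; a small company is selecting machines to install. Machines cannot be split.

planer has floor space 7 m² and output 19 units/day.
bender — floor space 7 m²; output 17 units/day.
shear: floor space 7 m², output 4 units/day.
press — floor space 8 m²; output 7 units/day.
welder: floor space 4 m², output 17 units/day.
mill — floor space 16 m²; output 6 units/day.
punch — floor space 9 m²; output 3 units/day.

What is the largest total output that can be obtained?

Allowing fractional choices, the relaxed optimum would be about 62.9, but machines are indivisible.
planer + bender + press + welder: floor space 7 + 7 + 8 + 4 = 26 ≤ 31, output 19 + 17 + 7 + 17 = 60.
planer + bender + shear + welder: floor space 7 + 7 + 7 + 4 = 25 ≤ 31, output 19 + 17 + 4 + 17 = 57.
planer + bender + welder + punch: floor space 7 + 7 + 4 + 9 = 27 ≤ 31, output 19 + 17 + 17 + 3 = 56.
Best is planer, bender, press, and welder with total output 60.

60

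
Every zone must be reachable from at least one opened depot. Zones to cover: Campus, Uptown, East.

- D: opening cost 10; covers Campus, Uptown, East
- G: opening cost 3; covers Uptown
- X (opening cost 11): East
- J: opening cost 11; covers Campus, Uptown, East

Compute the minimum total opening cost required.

10

This is a weighted set-cover instance.
D alone covers Campus, Uptown, East — every zone.
Total opening cost: 10.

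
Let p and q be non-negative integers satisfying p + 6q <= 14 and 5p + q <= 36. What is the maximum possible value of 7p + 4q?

Relaxing integrality, the LP optimum is 53.45 at (p,q) = (6.97, 1.17), which is not an integer point.
(p,q)=(7,1): 1·7+6·1=13≤14, 5·7+1·1=36≤36, objective 53.
(p,q)=(7,0): 1·7+6·0=7≤14, 5·7+1·0=35≤36, objective 49.
Maximum is 53 at (p,q)=(7,1).

53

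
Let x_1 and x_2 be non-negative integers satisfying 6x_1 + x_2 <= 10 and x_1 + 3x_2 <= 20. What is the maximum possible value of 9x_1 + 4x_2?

25

(x_1,x_2)=(1,4): 6·1+1·4=10≤10, 1·1+3·4=13≤20, objective 25.
(x_1,x_2)=(0,6): 6·0+1·6=6≤10, 1·0+3·6=18≤20, objective 24.
(x_1,x_2)=(1,3): 6·1+1·3=9≤10, 1·1+3·3=10≤20, objective 21.
The best lattice point is (1,4), giving 25.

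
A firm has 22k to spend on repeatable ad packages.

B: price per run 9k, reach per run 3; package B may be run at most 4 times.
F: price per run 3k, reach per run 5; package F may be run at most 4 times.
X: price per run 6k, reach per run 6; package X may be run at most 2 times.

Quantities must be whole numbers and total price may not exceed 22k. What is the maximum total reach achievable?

Take 3×F and 2×X: price 21 ≤ 22, reach 3·5 + 2·6 = 27.
No other integer combination yields more.

27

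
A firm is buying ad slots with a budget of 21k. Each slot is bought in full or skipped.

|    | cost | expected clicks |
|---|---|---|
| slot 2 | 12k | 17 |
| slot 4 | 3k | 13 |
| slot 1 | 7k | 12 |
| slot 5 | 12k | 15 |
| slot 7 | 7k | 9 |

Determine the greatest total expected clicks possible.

Take slot 4, slot 1, and slot 7: cost 3 + 7 + 7 = 17 ≤ 21, expected clicks 13 + 12 + 9 = 34.
No other feasible combination does better.

34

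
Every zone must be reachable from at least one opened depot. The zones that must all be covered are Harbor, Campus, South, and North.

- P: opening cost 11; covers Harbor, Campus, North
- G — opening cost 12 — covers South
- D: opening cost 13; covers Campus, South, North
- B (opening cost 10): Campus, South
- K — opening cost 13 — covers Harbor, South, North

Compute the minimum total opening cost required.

21

This is an integer covering problem.
Choose P and B: together they cover Harbor, Campus, South, North — every zone.
Total opening cost: 11 + 10 = 21.
No cover costs less than 21.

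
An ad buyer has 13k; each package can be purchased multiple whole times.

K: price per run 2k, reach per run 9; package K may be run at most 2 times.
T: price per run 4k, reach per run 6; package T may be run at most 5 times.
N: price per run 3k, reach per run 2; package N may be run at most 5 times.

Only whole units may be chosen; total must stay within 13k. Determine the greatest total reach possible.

30

This is a bounded integer knapsack.
K has the best ratio (9/2); taking only K gives at most 2×9 = 18 (stopped by the supply cap of 2).
Mixing does better — 2×K and 2×T: price 12 ≤ 13, reach 2·9 + 2·6 = 30.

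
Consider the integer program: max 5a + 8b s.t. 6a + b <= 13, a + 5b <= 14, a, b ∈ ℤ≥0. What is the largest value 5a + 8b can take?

(a,b)=(1,2): 6·1+1·2=8≤13, 1·1+5·2=11≤14, objective 21.
(a,b)=(2,1): 6·2+1·1=13≤13, 1·2+5·1=7≤14, objective 18.
(a,b)=(0,2): 6·0+1·2=2≤13, 1·0+5·2=10≤14, objective 16.
(a,b)=(1,1): 6·1+1·1=7≤13, 1·1+5·1=6≤14, objective 13.
Maximum is 21 at (a,b)=(1,2).

21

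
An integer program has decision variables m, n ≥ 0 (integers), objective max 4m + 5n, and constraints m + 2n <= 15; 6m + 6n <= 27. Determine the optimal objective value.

20

Relaxing integrality, the LP optimum is 22.50 at (m,n) = (0, 4.5), which is not an integer point.
(m,n)=(0,4) is feasible, giving 20.
(m,n)=(1,3) is feasible, giving 19.
(m,n)=(0,3) is feasible, giving 15.
The best lattice point is (0,4), giving 20.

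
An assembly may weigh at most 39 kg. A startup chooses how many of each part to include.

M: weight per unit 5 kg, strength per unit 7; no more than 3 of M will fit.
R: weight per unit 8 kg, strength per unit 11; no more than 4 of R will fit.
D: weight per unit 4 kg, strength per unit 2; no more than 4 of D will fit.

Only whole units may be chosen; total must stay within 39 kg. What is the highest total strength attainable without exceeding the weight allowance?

54

M has the best ratio (7/5); taking only M gives at most 3×7 = 21 (stopped by the supply cap of 3).
Mixing does better — 3×M and 3×R: weight 39 ≤ 39, strength 3·7 + 3·11 = 54.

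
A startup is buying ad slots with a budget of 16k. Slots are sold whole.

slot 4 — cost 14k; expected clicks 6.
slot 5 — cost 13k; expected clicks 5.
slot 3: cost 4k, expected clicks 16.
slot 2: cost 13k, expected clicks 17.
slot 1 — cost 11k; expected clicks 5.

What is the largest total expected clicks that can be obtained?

21

Treat it as a binary knapsack problem.
Take slot 3 and slot 1: cost 4 + 11 = 15 ≤ 16, expected clicks 16 + 5 = 21.
No other feasible combination does better.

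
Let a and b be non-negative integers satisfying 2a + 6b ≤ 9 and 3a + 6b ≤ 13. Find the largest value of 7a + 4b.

28

(a,b)=(4,0) is feasible, giving 28.
(a,b)=(3,0) is feasible, giving 21.
The best lattice point is (4,0), giving 28.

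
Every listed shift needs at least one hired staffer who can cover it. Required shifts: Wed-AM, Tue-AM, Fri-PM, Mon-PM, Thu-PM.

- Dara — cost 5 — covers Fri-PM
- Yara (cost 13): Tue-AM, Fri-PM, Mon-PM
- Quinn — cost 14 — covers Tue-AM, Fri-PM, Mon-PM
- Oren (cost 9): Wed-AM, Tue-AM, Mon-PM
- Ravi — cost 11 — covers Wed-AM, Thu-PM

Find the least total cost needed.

24

This is an integer covering problem.
The greedy cost-per-new-shift heuristic would pick Oren, Dara, and Ravi for 25, but a cheaper cover exists.
Choose Yara and Ravi: together they cover Wed-AM, Tue-AM, Fri-PM, Mon-PM, Thu-PM — every shift.
Total cost: 13 + 11 = 24.
No cover costs less than 24.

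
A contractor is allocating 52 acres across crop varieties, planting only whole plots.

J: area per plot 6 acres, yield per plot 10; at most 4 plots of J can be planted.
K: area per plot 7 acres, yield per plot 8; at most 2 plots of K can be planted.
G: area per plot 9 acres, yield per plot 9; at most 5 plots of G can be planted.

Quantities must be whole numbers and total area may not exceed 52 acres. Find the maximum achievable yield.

This is a bounded integer knapsack.
4×J and 3×G: area 51 ≤ 52, yield 4·10 + 3·9 = 67.
4×J, 1×K, and 2×G: area 49 ≤ 52, yield 4·10 + 1·8 + 2·9 = 66.
Best is 67.

67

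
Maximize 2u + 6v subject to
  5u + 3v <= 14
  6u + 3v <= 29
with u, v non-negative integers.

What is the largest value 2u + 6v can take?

The continuous relaxation peaks at (0, 4.67) with value 28.00; rounding to a feasible lattice point costs some objective.
(u,v)=(0,4) is feasible, giving 24.
(u,v)=(1,3) is feasible, giving 20.
Maximum is 24 at (u,v)=(0,4).

24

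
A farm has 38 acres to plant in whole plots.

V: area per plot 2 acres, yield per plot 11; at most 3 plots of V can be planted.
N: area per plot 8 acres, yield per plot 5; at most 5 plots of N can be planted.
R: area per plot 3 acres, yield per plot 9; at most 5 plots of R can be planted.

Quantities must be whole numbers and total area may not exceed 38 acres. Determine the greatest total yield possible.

Take 3×V, 2×N, and 5×R: area 37 ≤ 38, yield 3·11 + 2·5 + 5·9 = 88.
V has the best ratio (11/2) and is taken to its limit of 3; remaining capacity is filled optimally with the others.

88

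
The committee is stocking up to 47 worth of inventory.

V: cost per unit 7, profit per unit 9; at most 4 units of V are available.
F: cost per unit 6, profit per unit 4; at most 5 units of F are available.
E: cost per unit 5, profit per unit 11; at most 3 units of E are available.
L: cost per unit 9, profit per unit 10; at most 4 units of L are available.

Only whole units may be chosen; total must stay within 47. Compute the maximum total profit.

71

Take 2×V, 3×E, and 2×L: cost 47 ≤ 47, profit 2·9 + 3·11 + 2·10 = 71.
E has the best ratio (11/5) and is taken to its limit of 3; remaining capacity is filled optimally with the others.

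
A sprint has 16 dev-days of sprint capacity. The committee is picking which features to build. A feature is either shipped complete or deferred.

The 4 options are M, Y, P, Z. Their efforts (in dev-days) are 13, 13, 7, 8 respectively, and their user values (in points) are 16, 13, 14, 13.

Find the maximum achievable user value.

This is a 0-1 knapsack instance.
P: effort 7 ≤ 16, user value 14.
M: effort 13 ≤ 16, user value 16.
P + Z: effort 7 + 8 = 15 ≤ 16, user value 14 + 13 = 27.
Best is P and Z with total user value 27.

27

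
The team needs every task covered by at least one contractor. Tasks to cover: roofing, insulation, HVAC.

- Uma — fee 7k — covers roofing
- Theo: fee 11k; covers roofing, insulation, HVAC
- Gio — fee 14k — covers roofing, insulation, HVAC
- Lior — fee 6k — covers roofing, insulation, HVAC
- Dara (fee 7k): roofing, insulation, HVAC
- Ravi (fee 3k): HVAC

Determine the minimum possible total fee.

6

Lior alone covers roofing, insulation, HVAC — every task.
Total fee: 6.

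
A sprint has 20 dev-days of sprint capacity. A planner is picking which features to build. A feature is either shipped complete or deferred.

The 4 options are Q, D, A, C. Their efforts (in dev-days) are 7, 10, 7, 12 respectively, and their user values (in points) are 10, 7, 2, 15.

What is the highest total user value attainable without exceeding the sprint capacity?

Allowing fractional choices, the relaxed optimum would be about 25.7, but features are indivisible.
Q + D: effort 7 + 10 = 17 ≤ 20, user value 10 + 7 = 17.
Q + C: effort 7 + 12 = 19 ≤ 20, user value 10 + 15 = 25.
Best is Q and C with total user value 25.

25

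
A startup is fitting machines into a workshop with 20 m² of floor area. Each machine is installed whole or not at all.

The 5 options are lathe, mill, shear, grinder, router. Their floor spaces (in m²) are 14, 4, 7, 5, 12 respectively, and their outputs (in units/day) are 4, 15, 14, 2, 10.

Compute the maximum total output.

This is an integer program with binary decision variables.
Allowing fractional choices, the relaxed optimum would be about 36.5, but machines are indivisible.
mill + shear + grinder: floor space 4 + 7 + 5 = 16 ≤ 20, output 15 + 14 + 2 = 31.
mill + shear: floor space 4 + 7 = 11 ≤ 20, output 15 + 14 = 29.
Best is mill, shear, and grinder with total output 31.

31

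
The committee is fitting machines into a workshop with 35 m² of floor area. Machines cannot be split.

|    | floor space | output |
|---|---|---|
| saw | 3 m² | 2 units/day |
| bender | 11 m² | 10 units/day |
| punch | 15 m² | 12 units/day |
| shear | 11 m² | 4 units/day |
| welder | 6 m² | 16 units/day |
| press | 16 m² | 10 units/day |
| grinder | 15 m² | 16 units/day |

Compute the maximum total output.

Allowing fractional choices, the relaxed optimum would be about 44.4, but machines are indivisible.
saw + bender + welder + grinder: floor space 3 + 11 + 6 + 15 = 35 ≤ 35, output 2 + 10 + 16 + 16 = 44.
bender + welder + grinder: floor space 11 + 6 + 15 = 32 ≤ 35, output 10 + 16 + 16 = 42.
saw + bender + punch + welder: floor space 3 + 11 + 15 + 6 = 35 ≤ 35, output 2 + 10 + 12 + 16 = 40.
Best is saw, bender, welder, and grinder with total output 44.

44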